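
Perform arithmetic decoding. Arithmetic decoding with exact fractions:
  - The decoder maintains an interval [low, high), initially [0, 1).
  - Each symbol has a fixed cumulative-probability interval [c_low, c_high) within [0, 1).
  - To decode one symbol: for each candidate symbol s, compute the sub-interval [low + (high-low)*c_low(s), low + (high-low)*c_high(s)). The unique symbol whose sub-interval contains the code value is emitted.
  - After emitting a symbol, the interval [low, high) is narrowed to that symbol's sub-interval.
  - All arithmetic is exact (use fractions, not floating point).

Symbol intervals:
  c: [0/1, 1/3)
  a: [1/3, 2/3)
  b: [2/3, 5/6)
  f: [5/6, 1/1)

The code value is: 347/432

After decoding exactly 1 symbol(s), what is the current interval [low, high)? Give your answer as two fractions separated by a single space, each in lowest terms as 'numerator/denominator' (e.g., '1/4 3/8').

Step 1: interval [0/1, 1/1), width = 1/1 - 0/1 = 1/1
  'c': [0/1 + 1/1*0/1, 0/1 + 1/1*1/3) = [0/1, 1/3)
  'a': [0/1 + 1/1*1/3, 0/1 + 1/1*2/3) = [1/3, 2/3)
  'b': [0/1 + 1/1*2/3, 0/1 + 1/1*5/6) = [2/3, 5/6) <- contains code 347/432
  'f': [0/1 + 1/1*5/6, 0/1 + 1/1*1/1) = [5/6, 1/1)
  emit 'b', narrow to [2/3, 5/6)

Answer: 2/3 5/6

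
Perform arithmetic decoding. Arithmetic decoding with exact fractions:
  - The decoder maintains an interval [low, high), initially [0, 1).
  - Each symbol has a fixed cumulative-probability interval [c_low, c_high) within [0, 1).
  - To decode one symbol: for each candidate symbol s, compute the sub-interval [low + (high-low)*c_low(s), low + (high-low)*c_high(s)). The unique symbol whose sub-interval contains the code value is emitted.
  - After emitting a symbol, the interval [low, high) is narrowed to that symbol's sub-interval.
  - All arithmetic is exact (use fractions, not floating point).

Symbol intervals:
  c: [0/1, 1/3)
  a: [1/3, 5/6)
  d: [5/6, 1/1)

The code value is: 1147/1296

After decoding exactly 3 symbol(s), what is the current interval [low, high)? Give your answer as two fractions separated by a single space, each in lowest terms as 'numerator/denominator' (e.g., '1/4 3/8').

Answer: 95/108 8/9

Derivation:
Step 1: interval [0/1, 1/1), width = 1/1 - 0/1 = 1/1
  'c': [0/1 + 1/1*0/1, 0/1 + 1/1*1/3) = [0/1, 1/3)
  'a': [0/1 + 1/1*1/3, 0/1 + 1/1*5/6) = [1/3, 5/6)
  'd': [0/1 + 1/1*5/6, 0/1 + 1/1*1/1) = [5/6, 1/1) <- contains code 1147/1296
  emit 'd', narrow to [5/6, 1/1)
Step 2: interval [5/6, 1/1), width = 1/1 - 5/6 = 1/6
  'c': [5/6 + 1/6*0/1, 5/6 + 1/6*1/3) = [5/6, 8/9) <- contains code 1147/1296
  'a': [5/6 + 1/6*1/3, 5/6 + 1/6*5/6) = [8/9, 35/36)
  'd': [5/6 + 1/6*5/6, 5/6 + 1/6*1/1) = [35/36, 1/1)
  emit 'c', narrow to [5/6, 8/9)
Step 3: interval [5/6, 8/9), width = 8/9 - 5/6 = 1/18
  'c': [5/6 + 1/18*0/1, 5/6 + 1/18*1/3) = [5/6, 23/27)
  'a': [5/6 + 1/18*1/3, 5/6 + 1/18*5/6) = [23/27, 95/108)
  'd': [5/6 + 1/18*5/6, 5/6 + 1/18*1/1) = [95/108, 8/9) <- contains code 1147/1296
  emit 'd', narrow to [95/108, 8/9)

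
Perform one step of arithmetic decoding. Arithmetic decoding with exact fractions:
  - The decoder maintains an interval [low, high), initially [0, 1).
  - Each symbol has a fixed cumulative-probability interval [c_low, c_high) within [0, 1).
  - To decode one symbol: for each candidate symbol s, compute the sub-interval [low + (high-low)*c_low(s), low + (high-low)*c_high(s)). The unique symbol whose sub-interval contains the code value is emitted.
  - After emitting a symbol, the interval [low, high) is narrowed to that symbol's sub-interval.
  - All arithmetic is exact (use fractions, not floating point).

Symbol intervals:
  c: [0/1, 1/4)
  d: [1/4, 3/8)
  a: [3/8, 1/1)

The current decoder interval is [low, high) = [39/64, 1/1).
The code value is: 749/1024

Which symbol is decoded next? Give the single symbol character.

Interval width = high − low = 1/1 − 39/64 = 25/64
Scaled code = (code − low) / width = (749/1024 − 39/64) / 25/64 = 5/16
  c: [0/1, 1/4) 
  d: [1/4, 3/8) ← scaled code falls here ✓
  a: [3/8, 1/1) 

Answer: d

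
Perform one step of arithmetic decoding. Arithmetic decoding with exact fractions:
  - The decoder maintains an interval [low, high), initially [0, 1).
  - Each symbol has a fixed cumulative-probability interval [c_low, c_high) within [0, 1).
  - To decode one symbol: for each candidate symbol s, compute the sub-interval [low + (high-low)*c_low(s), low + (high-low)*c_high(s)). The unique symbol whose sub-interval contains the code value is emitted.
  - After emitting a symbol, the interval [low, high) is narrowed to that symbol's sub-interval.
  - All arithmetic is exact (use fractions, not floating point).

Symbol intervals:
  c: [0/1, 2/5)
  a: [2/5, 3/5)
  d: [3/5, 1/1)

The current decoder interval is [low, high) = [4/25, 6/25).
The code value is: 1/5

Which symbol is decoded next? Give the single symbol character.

Answer: a

Derivation:
Interval width = high − low = 6/25 − 4/25 = 2/25
Scaled code = (code − low) / width = (1/5 − 4/25) / 2/25 = 1/2
  c: [0/1, 2/5) 
  a: [2/5, 3/5) ← scaled code falls here ✓
  d: [3/5, 1/1) 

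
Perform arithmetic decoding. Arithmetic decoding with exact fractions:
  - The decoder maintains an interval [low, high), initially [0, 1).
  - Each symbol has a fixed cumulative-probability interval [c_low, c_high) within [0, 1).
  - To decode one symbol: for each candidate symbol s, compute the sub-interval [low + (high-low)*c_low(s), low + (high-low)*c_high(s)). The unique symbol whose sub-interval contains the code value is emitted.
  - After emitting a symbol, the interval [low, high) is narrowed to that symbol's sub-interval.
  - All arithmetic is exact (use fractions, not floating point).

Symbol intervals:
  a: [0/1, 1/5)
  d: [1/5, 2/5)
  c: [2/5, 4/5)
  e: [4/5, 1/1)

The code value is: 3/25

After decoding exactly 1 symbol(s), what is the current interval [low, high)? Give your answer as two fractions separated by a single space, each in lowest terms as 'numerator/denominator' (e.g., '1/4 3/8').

Step 1: interval [0/1, 1/1), width = 1/1 - 0/1 = 1/1
  'a': [0/1 + 1/1*0/1, 0/1 + 1/1*1/5) = [0/1, 1/5) <- contains code 3/25
  'd': [0/1 + 1/1*1/5, 0/1 + 1/1*2/5) = [1/5, 2/5)
  'c': [0/1 + 1/1*2/5, 0/1 + 1/1*4/5) = [2/5, 4/5)
  'e': [0/1 + 1/1*4/5, 0/1 + 1/1*1/1) = [4/5, 1/1)
  emit 'a', narrow to [0/1, 1/5)

Answer: 0/1 1/5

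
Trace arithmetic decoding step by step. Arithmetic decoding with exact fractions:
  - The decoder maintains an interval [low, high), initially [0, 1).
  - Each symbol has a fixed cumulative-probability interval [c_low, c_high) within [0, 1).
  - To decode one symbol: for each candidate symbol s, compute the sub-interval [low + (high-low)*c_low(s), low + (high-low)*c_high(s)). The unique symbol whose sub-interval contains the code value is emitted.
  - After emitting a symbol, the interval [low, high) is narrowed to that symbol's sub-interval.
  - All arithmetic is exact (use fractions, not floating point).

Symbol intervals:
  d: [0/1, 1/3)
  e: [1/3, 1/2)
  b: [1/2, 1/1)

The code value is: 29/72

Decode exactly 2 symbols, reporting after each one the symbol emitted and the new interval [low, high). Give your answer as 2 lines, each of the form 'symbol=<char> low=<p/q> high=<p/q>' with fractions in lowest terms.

Step 1: interval [0/1, 1/1), width = 1/1 - 0/1 = 1/1
  'd': [0/1 + 1/1*0/1, 0/1 + 1/1*1/3) = [0/1, 1/3)
  'e': [0/1 + 1/1*1/3, 0/1 + 1/1*1/2) = [1/3, 1/2) <- contains code 29/72
  'b': [0/1 + 1/1*1/2, 0/1 + 1/1*1/1) = [1/2, 1/1)
  emit 'e', narrow to [1/3, 1/2)
Step 2: interval [1/3, 1/2), width = 1/2 - 1/3 = 1/6
  'd': [1/3 + 1/6*0/1, 1/3 + 1/6*1/3) = [1/3, 7/18)
  'e': [1/3 + 1/6*1/3, 1/3 + 1/6*1/2) = [7/18, 5/12) <- contains code 29/72
  'b': [1/3 + 1/6*1/2, 1/3 + 1/6*1/1) = [5/12, 1/2)
  emit 'e', narrow to [7/18, 5/12)

Answer: symbol=e low=1/3 high=1/2
symbol=e low=7/18 high=5/12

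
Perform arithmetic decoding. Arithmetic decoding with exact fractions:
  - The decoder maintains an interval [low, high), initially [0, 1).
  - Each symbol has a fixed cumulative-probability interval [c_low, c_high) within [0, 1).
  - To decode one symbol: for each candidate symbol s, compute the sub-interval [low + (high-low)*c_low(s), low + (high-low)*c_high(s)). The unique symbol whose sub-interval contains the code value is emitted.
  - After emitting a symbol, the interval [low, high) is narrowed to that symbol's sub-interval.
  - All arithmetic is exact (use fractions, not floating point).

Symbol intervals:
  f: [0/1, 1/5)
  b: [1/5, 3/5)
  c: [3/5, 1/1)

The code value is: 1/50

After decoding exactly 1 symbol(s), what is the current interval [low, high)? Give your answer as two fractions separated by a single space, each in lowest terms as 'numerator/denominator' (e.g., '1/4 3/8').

Answer: 0/1 1/5

Derivation:
Step 1: interval [0/1, 1/1), width = 1/1 - 0/1 = 1/1
  'f': [0/1 + 1/1*0/1, 0/1 + 1/1*1/5) = [0/1, 1/5) <- contains code 1/50
  'b': [0/1 + 1/1*1/5, 0/1 + 1/1*3/5) = [1/5, 3/5)
  'c': [0/1 + 1/1*3/5, 0/1 + 1/1*1/1) = [3/5, 1/1)
  emit 'f', narrow to [0/1, 1/5)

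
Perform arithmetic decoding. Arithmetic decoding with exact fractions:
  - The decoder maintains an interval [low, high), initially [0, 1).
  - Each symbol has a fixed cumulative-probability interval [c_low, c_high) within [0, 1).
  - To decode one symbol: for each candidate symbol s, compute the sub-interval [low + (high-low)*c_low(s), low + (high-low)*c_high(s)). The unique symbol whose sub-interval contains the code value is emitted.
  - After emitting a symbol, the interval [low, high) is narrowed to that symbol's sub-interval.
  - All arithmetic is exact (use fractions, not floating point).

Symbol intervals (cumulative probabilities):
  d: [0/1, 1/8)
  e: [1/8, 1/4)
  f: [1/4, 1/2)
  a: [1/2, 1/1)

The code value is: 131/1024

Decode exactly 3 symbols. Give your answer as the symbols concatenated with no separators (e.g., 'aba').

Step 1: interval [0/1, 1/1), width = 1/1 - 0/1 = 1/1
  'd': [0/1 + 1/1*0/1, 0/1 + 1/1*1/8) = [0/1, 1/8)
  'e': [0/1 + 1/1*1/8, 0/1 + 1/1*1/4) = [1/8, 1/4) <- contains code 131/1024
  'f': [0/1 + 1/1*1/4, 0/1 + 1/1*1/2) = [1/4, 1/2)
  'a': [0/1 + 1/1*1/2, 0/1 + 1/1*1/1) = [1/2, 1/1)
  emit 'e', narrow to [1/8, 1/4)
Step 2: interval [1/8, 1/4), width = 1/4 - 1/8 = 1/8
  'd': [1/8 + 1/8*0/1, 1/8 + 1/8*1/8) = [1/8, 9/64) <- contains code 131/1024
  'e': [1/8 + 1/8*1/8, 1/8 + 1/8*1/4) = [9/64, 5/32)
  'f': [1/8 + 1/8*1/4, 1/8 + 1/8*1/2) = [5/32, 3/16)
  'a': [1/8 + 1/8*1/2, 1/8 + 1/8*1/1) = [3/16, 1/4)
  emit 'd', narrow to [1/8, 9/64)
Step 3: interval [1/8, 9/64), width = 9/64 - 1/8 = 1/64
  'd': [1/8 + 1/64*0/1, 1/8 + 1/64*1/8) = [1/8, 65/512)
  'e': [1/8 + 1/64*1/8, 1/8 + 1/64*1/4) = [65/512, 33/256) <- contains code 131/1024
  'f': [1/8 + 1/64*1/4, 1/8 + 1/64*1/2) = [33/256, 17/128)
  'a': [1/8 + 1/64*1/2, 1/8 + 1/64*1/1) = [17/128, 9/64)
  emit 'e', narrow to [65/512, 33/256)

Answer: ede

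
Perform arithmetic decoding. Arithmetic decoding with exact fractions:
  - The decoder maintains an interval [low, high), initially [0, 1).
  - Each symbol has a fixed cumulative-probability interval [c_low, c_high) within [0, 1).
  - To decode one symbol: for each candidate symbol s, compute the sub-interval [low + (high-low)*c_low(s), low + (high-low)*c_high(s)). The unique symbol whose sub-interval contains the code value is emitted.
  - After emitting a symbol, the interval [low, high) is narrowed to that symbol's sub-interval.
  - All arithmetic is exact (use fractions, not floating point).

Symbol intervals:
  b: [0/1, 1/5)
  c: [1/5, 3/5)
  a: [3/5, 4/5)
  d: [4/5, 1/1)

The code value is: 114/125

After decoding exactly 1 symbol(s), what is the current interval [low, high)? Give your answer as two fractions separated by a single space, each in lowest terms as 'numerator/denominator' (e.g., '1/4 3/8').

Step 1: interval [0/1, 1/1), width = 1/1 - 0/1 = 1/1
  'b': [0/1 + 1/1*0/1, 0/1 + 1/1*1/5) = [0/1, 1/5)
  'c': [0/1 + 1/1*1/5, 0/1 + 1/1*3/5) = [1/5, 3/5)
  'a': [0/1 + 1/1*3/5, 0/1 + 1/1*4/5) = [3/5, 4/5)
  'd': [0/1 + 1/1*4/5, 0/1 + 1/1*1/1) = [4/5, 1/1) <- contains code 114/125
  emit 'd', narrow to [4/5, 1/1)

Answer: 4/5 1/1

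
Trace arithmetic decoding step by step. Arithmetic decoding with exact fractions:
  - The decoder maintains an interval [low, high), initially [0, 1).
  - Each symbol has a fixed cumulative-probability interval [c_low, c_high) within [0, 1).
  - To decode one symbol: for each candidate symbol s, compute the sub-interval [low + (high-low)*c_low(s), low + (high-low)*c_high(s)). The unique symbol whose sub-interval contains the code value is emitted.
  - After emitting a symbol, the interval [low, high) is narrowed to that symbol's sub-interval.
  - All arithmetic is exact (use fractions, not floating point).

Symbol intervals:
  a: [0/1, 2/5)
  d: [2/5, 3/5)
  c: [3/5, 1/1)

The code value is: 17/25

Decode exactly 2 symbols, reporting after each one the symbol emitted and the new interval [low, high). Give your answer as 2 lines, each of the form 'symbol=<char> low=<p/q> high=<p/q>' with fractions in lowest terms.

Answer: symbol=c low=3/5 high=1/1
symbol=a low=3/5 high=19/25

Derivation:
Step 1: interval [0/1, 1/1), width = 1/1 - 0/1 = 1/1
  'a': [0/1 + 1/1*0/1, 0/1 + 1/1*2/5) = [0/1, 2/5)
  'd': [0/1 + 1/1*2/5, 0/1 + 1/1*3/5) = [2/5, 3/5)
  'c': [0/1 + 1/1*3/5, 0/1 + 1/1*1/1) = [3/5, 1/1) <- contains code 17/25
  emit 'c', narrow to [3/5, 1/1)
Step 2: interval [3/5, 1/1), width = 1/1 - 3/5 = 2/5
  'a': [3/5 + 2/5*0/1, 3/5 + 2/5*2/5) = [3/5, 19/25) <- contains code 17/25
  'd': [3/5 + 2/5*2/5, 3/5 + 2/5*3/5) = [19/25, 21/25)
  'c': [3/5 + 2/5*3/5, 3/5 + 2/5*1/1) = [21/25, 1/1)
  emit 'a', narrow to [3/5, 19/25)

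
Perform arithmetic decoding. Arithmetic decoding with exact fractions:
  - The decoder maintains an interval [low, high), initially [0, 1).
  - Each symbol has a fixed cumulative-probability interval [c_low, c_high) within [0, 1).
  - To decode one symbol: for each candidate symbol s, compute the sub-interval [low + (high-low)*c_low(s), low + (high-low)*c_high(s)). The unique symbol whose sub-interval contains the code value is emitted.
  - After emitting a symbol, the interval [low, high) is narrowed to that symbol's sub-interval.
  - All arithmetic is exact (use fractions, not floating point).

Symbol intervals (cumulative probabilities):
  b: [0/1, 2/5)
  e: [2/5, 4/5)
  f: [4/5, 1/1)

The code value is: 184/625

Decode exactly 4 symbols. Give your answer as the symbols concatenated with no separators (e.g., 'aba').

Step 1: interval [0/1, 1/1), width = 1/1 - 0/1 = 1/1
  'b': [0/1 + 1/1*0/1, 0/1 + 1/1*2/5) = [0/1, 2/5) <- contains code 184/625
  'e': [0/1 + 1/1*2/5, 0/1 + 1/1*4/5) = [2/5, 4/5)
  'f': [0/1 + 1/1*4/5, 0/1 + 1/1*1/1) = [4/5, 1/1)
  emit 'b', narrow to [0/1, 2/5)
Step 2: interval [0/1, 2/5), width = 2/5 - 0/1 = 2/5
  'b': [0/1 + 2/5*0/1, 0/1 + 2/5*2/5) = [0/1, 4/25)
  'e': [0/1 + 2/5*2/5, 0/1 + 2/5*4/5) = [4/25, 8/25) <- contains code 184/625
  'f': [0/1 + 2/5*4/5, 0/1 + 2/5*1/1) = [8/25, 2/5)
  emit 'e', narrow to [4/25, 8/25)
Step 3: interval [4/25, 8/25), width = 8/25 - 4/25 = 4/25
  'b': [4/25 + 4/25*0/1, 4/25 + 4/25*2/5) = [4/25, 28/125)
  'e': [4/25 + 4/25*2/5, 4/25 + 4/25*4/5) = [28/125, 36/125)
  'f': [4/25 + 4/25*4/5, 4/25 + 4/25*1/1) = [36/125, 8/25) <- contains code 184/625
  emit 'f', narrow to [36/125, 8/25)
Step 4: interval [36/125, 8/25), width = 8/25 - 36/125 = 4/125
  'b': [36/125 + 4/125*0/1, 36/125 + 4/125*2/5) = [36/125, 188/625) <- contains code 184/625
  'e': [36/125 + 4/125*2/5, 36/125 + 4/125*4/5) = [188/625, 196/625)
  'f': [36/125 + 4/125*4/5, 36/125 + 4/125*1/1) = [196/625, 8/25)
  emit 'b', narrow to [36/125, 188/625)

Answer: befb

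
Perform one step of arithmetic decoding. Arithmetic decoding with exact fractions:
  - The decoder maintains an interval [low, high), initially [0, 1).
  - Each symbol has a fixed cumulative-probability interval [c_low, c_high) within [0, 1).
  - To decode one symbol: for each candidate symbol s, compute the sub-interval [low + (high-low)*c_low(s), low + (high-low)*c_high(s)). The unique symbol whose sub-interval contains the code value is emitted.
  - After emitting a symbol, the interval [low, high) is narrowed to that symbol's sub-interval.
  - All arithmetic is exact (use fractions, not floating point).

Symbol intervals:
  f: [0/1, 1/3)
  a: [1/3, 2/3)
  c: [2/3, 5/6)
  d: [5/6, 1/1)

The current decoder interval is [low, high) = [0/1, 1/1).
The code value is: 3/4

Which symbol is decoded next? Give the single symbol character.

Answer: c

Derivation:
Interval width = high − low = 1/1 − 0/1 = 1/1
Scaled code = (code − low) / width = (3/4 − 0/1) / 1/1 = 3/4
  f: [0/1, 1/3) 
  a: [1/3, 2/3) 
  c: [2/3, 5/6) ← scaled code falls here ✓
  d: [5/6, 1/1) 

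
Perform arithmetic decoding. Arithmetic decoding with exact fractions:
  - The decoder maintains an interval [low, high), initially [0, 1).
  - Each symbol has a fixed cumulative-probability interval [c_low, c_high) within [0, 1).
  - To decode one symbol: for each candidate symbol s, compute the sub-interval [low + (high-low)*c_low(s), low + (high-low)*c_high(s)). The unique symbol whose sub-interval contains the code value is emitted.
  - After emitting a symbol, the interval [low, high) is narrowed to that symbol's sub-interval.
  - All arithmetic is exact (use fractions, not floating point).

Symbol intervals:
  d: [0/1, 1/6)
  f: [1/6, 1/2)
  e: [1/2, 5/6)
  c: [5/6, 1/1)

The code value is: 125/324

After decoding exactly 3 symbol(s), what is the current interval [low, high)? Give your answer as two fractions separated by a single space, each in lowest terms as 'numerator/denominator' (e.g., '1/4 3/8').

Answer: 19/54 7/18

Derivation:
Step 1: interval [0/1, 1/1), width = 1/1 - 0/1 = 1/1
  'd': [0/1 + 1/1*0/1, 0/1 + 1/1*1/6) = [0/1, 1/6)
  'f': [0/1 + 1/1*1/6, 0/1 + 1/1*1/2) = [1/6, 1/2) <- contains code 125/324
  'e': [0/1 + 1/1*1/2, 0/1 + 1/1*5/6) = [1/2, 5/6)
  'c': [0/1 + 1/1*5/6, 0/1 + 1/1*1/1) = [5/6, 1/1)
  emit 'f', narrow to [1/6, 1/2)
Step 2: interval [1/6, 1/2), width = 1/2 - 1/6 = 1/3
  'd': [1/6 + 1/3*0/1, 1/6 + 1/3*1/6) = [1/6, 2/9)
  'f': [1/6 + 1/3*1/6, 1/6 + 1/3*1/2) = [2/9, 1/3)
  'e': [1/6 + 1/3*1/2, 1/6 + 1/3*5/6) = [1/3, 4/9) <- contains code 125/324
  'c': [1/6 + 1/3*5/6, 1/6 + 1/3*1/1) = [4/9, 1/2)
  emit 'e', narrow to [1/3, 4/9)
Step 3: interval [1/3, 4/9), width = 4/9 - 1/3 = 1/9
  'd': [1/3 + 1/9*0/1, 1/3 + 1/9*1/6) = [1/3, 19/54)
  'f': [1/3 + 1/9*1/6, 1/3 + 1/9*1/2) = [19/54, 7/18) <- contains code 125/324
  'e': [1/3 + 1/9*1/2, 1/3 + 1/9*5/6) = [7/18, 23/54)
  'c': [1/3 + 1/9*5/6, 1/3 + 1/9*1/1) = [23/54, 4/9)
  emit 'f', narrow to [19/54, 7/18)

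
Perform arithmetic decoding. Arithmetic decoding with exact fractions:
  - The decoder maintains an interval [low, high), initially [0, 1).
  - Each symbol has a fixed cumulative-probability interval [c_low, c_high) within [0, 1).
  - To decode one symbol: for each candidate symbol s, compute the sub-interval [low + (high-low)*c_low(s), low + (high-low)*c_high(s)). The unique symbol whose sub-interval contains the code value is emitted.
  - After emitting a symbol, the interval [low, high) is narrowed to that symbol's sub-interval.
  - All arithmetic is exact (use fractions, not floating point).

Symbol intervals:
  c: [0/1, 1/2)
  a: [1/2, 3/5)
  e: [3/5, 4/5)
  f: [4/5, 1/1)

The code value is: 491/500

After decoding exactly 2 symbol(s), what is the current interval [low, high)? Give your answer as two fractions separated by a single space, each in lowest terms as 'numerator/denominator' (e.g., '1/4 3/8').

Answer: 24/25 1/1

Derivation:
Step 1: interval [0/1, 1/1), width = 1/1 - 0/1 = 1/1
  'c': [0/1 + 1/1*0/1, 0/1 + 1/1*1/2) = [0/1, 1/2)
  'a': [0/1 + 1/1*1/2, 0/1 + 1/1*3/5) = [1/2, 3/5)
  'e': [0/1 + 1/1*3/5, 0/1 + 1/1*4/5) = [3/5, 4/5)
  'f': [0/1 + 1/1*4/5, 0/1 + 1/1*1/1) = [4/5, 1/1) <- contains code 491/500
  emit 'f', narrow to [4/5, 1/1)
Step 2: interval [4/5, 1/1), width = 1/1 - 4/5 = 1/5
  'c': [4/5 + 1/5*0/1, 4/5 + 1/5*1/2) = [4/5, 9/10)
  'a': [4/5 + 1/5*1/2, 4/5 + 1/5*3/5) = [9/10, 23/25)
  'e': [4/5 + 1/5*3/5, 4/5 + 1/5*4/5) = [23/25, 24/25)
  'f': [4/5 + 1/5*4/5, 4/5 + 1/5*1/1) = [24/25, 1/1) <- contains code 491/500
  emit 'f', narrow to [24/25, 1/1)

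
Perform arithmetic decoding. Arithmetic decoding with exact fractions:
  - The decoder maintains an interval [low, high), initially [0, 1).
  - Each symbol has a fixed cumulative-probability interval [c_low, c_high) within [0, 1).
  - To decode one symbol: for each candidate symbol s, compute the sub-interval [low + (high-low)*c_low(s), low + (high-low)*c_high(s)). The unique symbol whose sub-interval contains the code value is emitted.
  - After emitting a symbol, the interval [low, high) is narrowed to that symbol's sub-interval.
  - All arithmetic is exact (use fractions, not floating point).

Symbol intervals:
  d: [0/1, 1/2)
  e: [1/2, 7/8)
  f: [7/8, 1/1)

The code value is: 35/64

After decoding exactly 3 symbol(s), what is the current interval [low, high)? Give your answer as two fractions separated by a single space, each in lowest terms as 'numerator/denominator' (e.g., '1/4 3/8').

Answer: 1/2 19/32

Derivation:
Step 1: interval [0/1, 1/1), width = 1/1 - 0/1 = 1/1
  'd': [0/1 + 1/1*0/1, 0/1 + 1/1*1/2) = [0/1, 1/2)
  'e': [0/1 + 1/1*1/2, 0/1 + 1/1*7/8) = [1/2, 7/8) <- contains code 35/64
  'f': [0/1 + 1/1*7/8, 0/1 + 1/1*1/1) = [7/8, 1/1)
  emit 'e', narrow to [1/2, 7/8)
Step 2: interval [1/2, 7/8), width = 7/8 - 1/2 = 3/8
  'd': [1/2 + 3/8*0/1, 1/2 + 3/8*1/2) = [1/2, 11/16) <- contains code 35/64
  'e': [1/2 + 3/8*1/2, 1/2 + 3/8*7/8) = [11/16, 53/64)
  'f': [1/2 + 3/8*7/8, 1/2 + 3/8*1/1) = [53/64, 7/8)
  emit 'd', narrow to [1/2, 11/16)
Step 3: interval [1/2, 11/16), width = 11/16 - 1/2 = 3/16
  'd': [1/2 + 3/16*0/1, 1/2 + 3/16*1/2) = [1/2, 19/32) <- contains code 35/64
  'e': [1/2 + 3/16*1/2, 1/2 + 3/16*7/8) = [19/32, 85/128)
  'f': [1/2 + 3/16*7/8, 1/2 + 3/16*1/1) = [85/128, 11/16)
  emit 'd', narrow to [1/2, 19/32)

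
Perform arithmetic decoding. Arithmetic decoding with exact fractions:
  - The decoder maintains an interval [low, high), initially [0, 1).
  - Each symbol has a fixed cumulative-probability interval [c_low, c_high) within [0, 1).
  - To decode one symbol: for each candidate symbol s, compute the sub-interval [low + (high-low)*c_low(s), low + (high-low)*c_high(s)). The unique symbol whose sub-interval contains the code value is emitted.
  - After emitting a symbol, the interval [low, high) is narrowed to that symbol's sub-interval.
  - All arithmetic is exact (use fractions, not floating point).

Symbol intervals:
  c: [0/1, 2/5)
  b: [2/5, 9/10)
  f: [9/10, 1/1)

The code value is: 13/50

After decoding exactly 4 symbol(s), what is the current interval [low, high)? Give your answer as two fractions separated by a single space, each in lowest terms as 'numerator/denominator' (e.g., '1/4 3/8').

Step 1: interval [0/1, 1/1), width = 1/1 - 0/1 = 1/1
  'c': [0/1 + 1/1*0/1, 0/1 + 1/1*2/5) = [0/1, 2/5) <- contains code 13/50
  'b': [0/1 + 1/1*2/5, 0/1 + 1/1*9/10) = [2/5, 9/10)
  'f': [0/1 + 1/1*9/10, 0/1 + 1/1*1/1) = [9/10, 1/1)
  emit 'c', narrow to [0/1, 2/5)
Step 2: interval [0/1, 2/5), width = 2/5 - 0/1 = 2/5
  'c': [0/1 + 2/5*0/1, 0/1 + 2/5*2/5) = [0/1, 4/25)
  'b': [0/1 + 2/5*2/5, 0/1 + 2/5*9/10) = [4/25, 9/25) <- contains code 13/50
  'f': [0/1 + 2/5*9/10, 0/1 + 2/5*1/1) = [9/25, 2/5)
  emit 'b', narrow to [4/25, 9/25)
Step 3: interval [4/25, 9/25), width = 9/25 - 4/25 = 1/5
  'c': [4/25 + 1/5*0/1, 4/25 + 1/5*2/5) = [4/25, 6/25)
  'b': [4/25 + 1/5*2/5, 4/25 + 1/5*9/10) = [6/25, 17/50) <- contains code 13/50
  'f': [4/25 + 1/5*9/10, 4/25 + 1/5*1/1) = [17/50, 9/25)
  emit 'b', narrow to [6/25, 17/50)
Step 4: interval [6/25, 17/50), width = 17/50 - 6/25 = 1/10
  'c': [6/25 + 1/10*0/1, 6/25 + 1/10*2/5) = [6/25, 7/25) <- contains code 13/50
  'b': [6/25 + 1/10*2/5, 6/25 + 1/10*9/10) = [7/25, 33/100)
  'f': [6/25 + 1/10*9/10, 6/25 + 1/10*1/1) = [33/100, 17/50)
  emit 'c', narrow to [6/25, 7/25)

Answer: 6/25 7/25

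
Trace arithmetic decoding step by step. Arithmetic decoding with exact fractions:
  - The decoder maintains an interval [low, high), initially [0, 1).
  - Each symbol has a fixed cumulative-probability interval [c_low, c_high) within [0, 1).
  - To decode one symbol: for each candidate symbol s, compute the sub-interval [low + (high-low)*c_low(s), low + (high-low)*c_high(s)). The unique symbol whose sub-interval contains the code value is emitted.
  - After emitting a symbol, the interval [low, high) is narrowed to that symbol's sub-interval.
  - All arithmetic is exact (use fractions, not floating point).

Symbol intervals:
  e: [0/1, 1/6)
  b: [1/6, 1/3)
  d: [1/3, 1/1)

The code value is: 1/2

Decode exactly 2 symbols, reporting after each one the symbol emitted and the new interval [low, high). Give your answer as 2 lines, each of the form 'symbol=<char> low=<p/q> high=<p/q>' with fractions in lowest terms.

Step 1: interval [0/1, 1/1), width = 1/1 - 0/1 = 1/1
  'e': [0/1 + 1/1*0/1, 0/1 + 1/1*1/6) = [0/1, 1/6)
  'b': [0/1 + 1/1*1/6, 0/1 + 1/1*1/3) = [1/6, 1/3)
  'd': [0/1 + 1/1*1/3, 0/1 + 1/1*1/1) = [1/3, 1/1) <- contains code 1/2
  emit 'd', narrow to [1/3, 1/1)
Step 2: interval [1/3, 1/1), width = 1/1 - 1/3 = 2/3
  'e': [1/3 + 2/3*0/1, 1/3 + 2/3*1/6) = [1/3, 4/9)
  'b': [1/3 + 2/3*1/6, 1/3 + 2/3*1/3) = [4/9, 5/9) <- contains code 1/2
  'd': [1/3 + 2/3*1/3, 1/3 + 2/3*1/1) = [5/9, 1/1)
  emit 'b', narrow to [4/9, 5/9)

Answer: symbol=d low=1/3 high=1/1
symbol=b low=4/9 high=5/9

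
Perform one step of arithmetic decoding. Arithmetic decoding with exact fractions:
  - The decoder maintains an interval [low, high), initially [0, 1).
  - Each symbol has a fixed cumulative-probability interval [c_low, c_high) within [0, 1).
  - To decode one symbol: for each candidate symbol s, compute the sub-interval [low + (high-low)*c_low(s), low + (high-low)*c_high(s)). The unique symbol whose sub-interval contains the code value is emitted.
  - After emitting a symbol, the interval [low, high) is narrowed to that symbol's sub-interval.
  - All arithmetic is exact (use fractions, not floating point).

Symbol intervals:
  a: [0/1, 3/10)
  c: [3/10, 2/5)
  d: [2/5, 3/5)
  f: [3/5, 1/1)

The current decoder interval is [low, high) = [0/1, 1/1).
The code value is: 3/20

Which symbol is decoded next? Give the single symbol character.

Answer: a

Derivation:
Interval width = high − low = 1/1 − 0/1 = 1/1
Scaled code = (code − low) / width = (3/20 − 0/1) / 1/1 = 3/20
  a: [0/1, 3/10) ← scaled code falls here ✓
  c: [3/10, 2/5) 
  d: [2/5, 3/5) 
  f: [3/5, 1/1) 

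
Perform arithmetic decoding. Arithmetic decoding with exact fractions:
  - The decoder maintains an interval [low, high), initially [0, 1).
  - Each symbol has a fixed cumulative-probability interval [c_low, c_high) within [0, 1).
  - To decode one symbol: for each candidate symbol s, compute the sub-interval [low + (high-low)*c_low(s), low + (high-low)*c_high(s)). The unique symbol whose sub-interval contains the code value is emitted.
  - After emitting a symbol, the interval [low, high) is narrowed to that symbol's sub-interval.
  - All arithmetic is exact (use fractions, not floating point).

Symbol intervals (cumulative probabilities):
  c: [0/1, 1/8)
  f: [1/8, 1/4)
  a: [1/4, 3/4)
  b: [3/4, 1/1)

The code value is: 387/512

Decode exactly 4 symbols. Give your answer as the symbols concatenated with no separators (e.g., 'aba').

Answer: bcfa

Derivation:
Step 1: interval [0/1, 1/1), width = 1/1 - 0/1 = 1/1
  'c': [0/1 + 1/1*0/1, 0/1 + 1/1*1/8) = [0/1, 1/8)
  'f': [0/1 + 1/1*1/8, 0/1 + 1/1*1/4) = [1/8, 1/4)
  'a': [0/1 + 1/1*1/4, 0/1 + 1/1*3/4) = [1/4, 3/4)
  'b': [0/1 + 1/1*3/4, 0/1 + 1/1*1/1) = [3/4, 1/1) <- contains code 387/512
  emit 'b', narrow to [3/4, 1/1)
Step 2: interval [3/4, 1/1), width = 1/1 - 3/4 = 1/4
  'c': [3/4 + 1/4*0/1, 3/4 + 1/4*1/8) = [3/4, 25/32) <- contains code 387/512
  'f': [3/4 + 1/4*1/8, 3/4 + 1/4*1/4) = [25/32, 13/16)
  'a': [3/4 + 1/4*1/4, 3/4 + 1/4*3/4) = [13/16, 15/16)
  'b': [3/4 + 1/4*3/4, 3/4 + 1/4*1/1) = [15/16, 1/1)
  emit 'c', narrow to [3/4, 25/32)
Step 3: interval [3/4, 25/32), width = 25/32 - 3/4 = 1/32
  'c': [3/4 + 1/32*0/1, 3/4 + 1/32*1/8) = [3/4, 193/256)
  'f': [3/4 + 1/32*1/8, 3/4 + 1/32*1/4) = [193/256, 97/128) <- contains code 387/512
  'a': [3/4 + 1/32*1/4, 3/4 + 1/32*3/4) = [97/128, 99/128)
  'b': [3/4 + 1/32*3/4, 3/4 + 1/32*1/1) = [99/128, 25/32)
  emit 'f', narrow to [193/256, 97/128)
Step 4: interval [193/256, 97/128), width = 97/128 - 193/256 = 1/256
  'c': [193/256 + 1/256*0/1, 193/256 + 1/256*1/8) = [193/256, 1545/2048)
  'f': [193/256 + 1/256*1/8, 193/256 + 1/256*1/4) = [1545/2048, 773/1024)
  'a': [193/256 + 1/256*1/4, 193/256 + 1/256*3/4) = [773/1024, 775/1024) <- contains code 387/512
  'b': [193/256 + 1/256*3/4, 193/256 + 1/256*1/1) = [775/1024, 97/128)
  emit 'a', narrow to [773/1024, 775/1024)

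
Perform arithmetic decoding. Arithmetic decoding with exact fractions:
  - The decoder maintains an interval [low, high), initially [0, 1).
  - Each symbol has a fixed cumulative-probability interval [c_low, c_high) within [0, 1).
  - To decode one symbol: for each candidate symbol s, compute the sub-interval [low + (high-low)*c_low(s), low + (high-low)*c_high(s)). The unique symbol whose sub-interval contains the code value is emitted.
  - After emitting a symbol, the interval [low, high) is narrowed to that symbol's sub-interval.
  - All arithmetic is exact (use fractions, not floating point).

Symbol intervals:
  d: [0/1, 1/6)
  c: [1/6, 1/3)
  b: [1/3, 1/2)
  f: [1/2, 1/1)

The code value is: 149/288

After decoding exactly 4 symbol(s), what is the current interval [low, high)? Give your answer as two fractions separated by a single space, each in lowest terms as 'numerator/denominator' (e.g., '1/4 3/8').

Answer: 223/432 14/27

Derivation:
Step 1: interval [0/1, 1/1), width = 1/1 - 0/1 = 1/1
  'd': [0/1 + 1/1*0/1, 0/1 + 1/1*1/6) = [0/1, 1/6)
  'c': [0/1 + 1/1*1/6, 0/1 + 1/1*1/3) = [1/6, 1/3)
  'b': [0/1 + 1/1*1/3, 0/1 + 1/1*1/2) = [1/3, 1/2)
  'f': [0/1 + 1/1*1/2, 0/1 + 1/1*1/1) = [1/2, 1/1) <- contains code 149/288
  emit 'f', narrow to [1/2, 1/1)
Step 2: interval [1/2, 1/1), width = 1/1 - 1/2 = 1/2
  'd': [1/2 + 1/2*0/1, 1/2 + 1/2*1/6) = [1/2, 7/12) <- contains code 149/288
  'c': [1/2 + 1/2*1/6, 1/2 + 1/2*1/3) = [7/12, 2/3)
  'b': [1/2 + 1/2*1/3, 1/2 + 1/2*1/2) = [2/3, 3/4)
  'f': [1/2 + 1/2*1/2, 1/2 + 1/2*1/1) = [3/4, 1/1)
  emit 'd', narrow to [1/2, 7/12)
Step 3: interval [1/2, 7/12), width = 7/12 - 1/2 = 1/12
  'd': [1/2 + 1/12*0/1, 1/2 + 1/12*1/6) = [1/2, 37/72)
  'c': [1/2 + 1/12*1/6, 1/2 + 1/12*1/3) = [37/72, 19/36) <- contains code 149/288
  'b': [1/2 + 1/12*1/3, 1/2 + 1/12*1/2) = [19/36, 13/24)
  'f': [1/2 + 1/12*1/2, 1/2 + 1/12*1/1) = [13/24, 7/12)
  emit 'c', narrow to [37/72, 19/36)
Step 4: interval [37/72, 19/36), width = 19/36 - 37/72 = 1/72
  'd': [37/72 + 1/72*0/1, 37/72 + 1/72*1/6) = [37/72, 223/432)
  'c': [37/72 + 1/72*1/6, 37/72 + 1/72*1/3) = [223/432, 14/27) <- contains code 149/288
  'b': [37/72 + 1/72*1/3, 37/72 + 1/72*1/2) = [14/27, 25/48)
  'f': [37/72 + 1/72*1/2, 37/72 + 1/72*1/1) = [25/48, 19/36)
  emit 'c', narrow to [223/432, 14/27)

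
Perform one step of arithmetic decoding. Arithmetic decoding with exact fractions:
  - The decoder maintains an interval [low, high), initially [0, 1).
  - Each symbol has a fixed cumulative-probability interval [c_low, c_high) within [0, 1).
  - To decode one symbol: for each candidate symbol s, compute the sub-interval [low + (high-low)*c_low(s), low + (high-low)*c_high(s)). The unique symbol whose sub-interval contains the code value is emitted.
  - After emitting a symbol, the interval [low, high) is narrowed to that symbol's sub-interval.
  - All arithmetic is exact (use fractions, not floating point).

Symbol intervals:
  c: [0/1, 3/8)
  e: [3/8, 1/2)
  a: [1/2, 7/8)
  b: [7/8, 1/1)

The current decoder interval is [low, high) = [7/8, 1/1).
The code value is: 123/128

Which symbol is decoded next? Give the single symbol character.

Interval width = high − low = 1/1 − 7/8 = 1/8
Scaled code = (code − low) / width = (123/128 − 7/8) / 1/8 = 11/16
  c: [0/1, 3/8) 
  e: [3/8, 1/2) 
  a: [1/2, 7/8) ← scaled code falls here ✓
  b: [7/8, 1/1) 

Answer: a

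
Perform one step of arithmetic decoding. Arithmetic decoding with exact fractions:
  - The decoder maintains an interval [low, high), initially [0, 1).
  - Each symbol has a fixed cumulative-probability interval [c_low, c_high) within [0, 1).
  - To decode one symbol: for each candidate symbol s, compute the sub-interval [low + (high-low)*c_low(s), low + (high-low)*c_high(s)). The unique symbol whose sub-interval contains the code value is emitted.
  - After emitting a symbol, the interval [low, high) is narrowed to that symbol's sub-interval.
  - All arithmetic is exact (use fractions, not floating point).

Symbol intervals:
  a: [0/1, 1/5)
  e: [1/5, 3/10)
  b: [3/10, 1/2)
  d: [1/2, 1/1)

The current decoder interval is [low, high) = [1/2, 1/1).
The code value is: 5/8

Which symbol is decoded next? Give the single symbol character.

Interval width = high − low = 1/1 − 1/2 = 1/2
Scaled code = (code − low) / width = (5/8 − 1/2) / 1/2 = 1/4
  a: [0/1, 1/5) 
  e: [1/5, 3/10) ← scaled code falls here ✓
  b: [3/10, 1/2) 
  d: [1/2, 1/1) 

Answer: e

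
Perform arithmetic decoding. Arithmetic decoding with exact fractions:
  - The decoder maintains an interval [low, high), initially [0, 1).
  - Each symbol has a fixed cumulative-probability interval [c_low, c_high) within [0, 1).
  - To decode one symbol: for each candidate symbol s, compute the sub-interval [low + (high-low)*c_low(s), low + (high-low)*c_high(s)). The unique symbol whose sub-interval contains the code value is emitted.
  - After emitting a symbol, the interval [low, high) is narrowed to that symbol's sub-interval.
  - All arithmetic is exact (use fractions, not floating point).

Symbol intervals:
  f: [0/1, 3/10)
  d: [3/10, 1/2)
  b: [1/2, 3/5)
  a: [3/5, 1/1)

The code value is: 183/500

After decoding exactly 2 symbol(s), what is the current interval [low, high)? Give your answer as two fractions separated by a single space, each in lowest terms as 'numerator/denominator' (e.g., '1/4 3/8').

Step 1: interval [0/1, 1/1), width = 1/1 - 0/1 = 1/1
  'f': [0/1 + 1/1*0/1, 0/1 + 1/1*3/10) = [0/1, 3/10)
  'd': [0/1 + 1/1*3/10, 0/1 + 1/1*1/2) = [3/10, 1/2) <- contains code 183/500
  'b': [0/1 + 1/1*1/2, 0/1 + 1/1*3/5) = [1/2, 3/5)
  'a': [0/1 + 1/1*3/5, 0/1 + 1/1*1/1) = [3/5, 1/1)
  emit 'd', narrow to [3/10, 1/2)
Step 2: interval [3/10, 1/2), width = 1/2 - 3/10 = 1/5
  'f': [3/10 + 1/5*0/1, 3/10 + 1/5*3/10) = [3/10, 9/25)
  'd': [3/10 + 1/5*3/10, 3/10 + 1/5*1/2) = [9/25, 2/5) <- contains code 183/500
  'b': [3/10 + 1/5*1/2, 3/10 + 1/5*3/5) = [2/5, 21/50)
  'a': [3/10 + 1/5*3/5, 3/10 + 1/5*1/1) = [21/50, 1/2)
  emit 'd', narrow to [9/25, 2/5)

Answer: 9/25 2/5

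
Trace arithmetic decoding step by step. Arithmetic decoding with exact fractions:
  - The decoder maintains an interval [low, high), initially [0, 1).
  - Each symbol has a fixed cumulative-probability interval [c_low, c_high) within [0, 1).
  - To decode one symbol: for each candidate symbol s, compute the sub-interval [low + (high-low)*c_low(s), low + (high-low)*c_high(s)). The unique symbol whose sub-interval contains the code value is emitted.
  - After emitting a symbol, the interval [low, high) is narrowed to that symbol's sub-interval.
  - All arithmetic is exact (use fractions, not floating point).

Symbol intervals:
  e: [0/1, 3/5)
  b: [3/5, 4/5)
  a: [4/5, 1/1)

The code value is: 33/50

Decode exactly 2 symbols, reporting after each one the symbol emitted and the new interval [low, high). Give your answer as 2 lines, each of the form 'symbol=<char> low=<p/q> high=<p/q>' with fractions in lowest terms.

Answer: symbol=b low=3/5 high=4/5
symbol=e low=3/5 high=18/25

Derivation:
Step 1: interval [0/1, 1/1), width = 1/1 - 0/1 = 1/1
  'e': [0/1 + 1/1*0/1, 0/1 + 1/1*3/5) = [0/1, 3/5)
  'b': [0/1 + 1/1*3/5, 0/1 + 1/1*4/5) = [3/5, 4/5) <- contains code 33/50
  'a': [0/1 + 1/1*4/5, 0/1 + 1/1*1/1) = [4/5, 1/1)
  emit 'b', narrow to [3/5, 4/5)
Step 2: interval [3/5, 4/5), width = 4/5 - 3/5 = 1/5
  'e': [3/5 + 1/5*0/1, 3/5 + 1/5*3/5) = [3/5, 18/25) <- contains code 33/50
  'b': [3/5 + 1/5*3/5, 3/5 + 1/5*4/5) = [18/25, 19/25)
  'a': [3/5 + 1/5*4/5, 3/5 + 1/5*1/1) = [19/25, 4/5)
  emit 'e', narrow to [3/5, 18/25)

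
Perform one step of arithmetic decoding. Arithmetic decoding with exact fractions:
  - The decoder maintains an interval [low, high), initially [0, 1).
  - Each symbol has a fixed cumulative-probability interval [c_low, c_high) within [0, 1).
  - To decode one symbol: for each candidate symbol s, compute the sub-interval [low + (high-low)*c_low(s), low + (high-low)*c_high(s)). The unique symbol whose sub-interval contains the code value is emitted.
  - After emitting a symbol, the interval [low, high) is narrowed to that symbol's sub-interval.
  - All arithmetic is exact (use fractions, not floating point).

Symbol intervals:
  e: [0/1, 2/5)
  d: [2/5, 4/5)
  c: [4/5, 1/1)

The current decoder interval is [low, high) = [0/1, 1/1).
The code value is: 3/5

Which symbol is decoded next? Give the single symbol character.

Answer: d

Derivation:
Interval width = high − low = 1/1 − 0/1 = 1/1
Scaled code = (code − low) / width = (3/5 − 0/1) / 1/1 = 3/5
  e: [0/1, 2/5) 
  d: [2/5, 4/5) ← scaled code falls here ✓
  c: [4/5, 1/1) 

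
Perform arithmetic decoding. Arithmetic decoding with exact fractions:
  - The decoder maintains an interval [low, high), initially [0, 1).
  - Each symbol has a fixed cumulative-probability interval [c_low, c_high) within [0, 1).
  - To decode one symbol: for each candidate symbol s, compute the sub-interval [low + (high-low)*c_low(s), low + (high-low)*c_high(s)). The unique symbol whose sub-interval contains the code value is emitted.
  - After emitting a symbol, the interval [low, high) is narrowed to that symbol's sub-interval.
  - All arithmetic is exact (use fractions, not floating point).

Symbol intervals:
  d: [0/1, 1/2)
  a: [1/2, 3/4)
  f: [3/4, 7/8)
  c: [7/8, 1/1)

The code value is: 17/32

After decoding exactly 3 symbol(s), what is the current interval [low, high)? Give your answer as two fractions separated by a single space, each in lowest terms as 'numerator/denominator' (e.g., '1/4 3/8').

Answer: 1/2 9/16

Derivation:
Step 1: interval [0/1, 1/1), width = 1/1 - 0/1 = 1/1
  'd': [0/1 + 1/1*0/1, 0/1 + 1/1*1/2) = [0/1, 1/2)
  'a': [0/1 + 1/1*1/2, 0/1 + 1/1*3/4) = [1/2, 3/4) <- contains code 17/32
  'f': [0/1 + 1/1*3/4, 0/1 + 1/1*7/8) = [3/4, 7/8)
  'c': [0/1 + 1/1*7/8, 0/1 + 1/1*1/1) = [7/8, 1/1)
  emit 'a', narrow to [1/2, 3/4)
Step 2: interval [1/2, 3/4), width = 3/4 - 1/2 = 1/4
  'd': [1/2 + 1/4*0/1, 1/2 + 1/4*1/2) = [1/2, 5/8) <- contains code 17/32
  'a': [1/2 + 1/4*1/2, 1/2 + 1/4*3/4) = [5/8, 11/16)
  'f': [1/2 + 1/4*3/4, 1/2 + 1/4*7/8) = [11/16, 23/32)
  'c': [1/2 + 1/4*7/8, 1/2 + 1/4*1/1) = [23/32, 3/4)
  emit 'd', narrow to [1/2, 5/8)
Step 3: interval [1/2, 5/8), width = 5/8 - 1/2 = 1/8
  'd': [1/2 + 1/8*0/1, 1/2 + 1/8*1/2) = [1/2, 9/16) <- contains code 17/32
  'a': [1/2 + 1/8*1/2, 1/2 + 1/8*3/4) = [9/16, 19/32)
  'f': [1/2 + 1/8*3/4, 1/2 + 1/8*7/8) = [19/32, 39/64)
  'c': [1/2 + 1/8*7/8, 1/2 + 1/8*1/1) = [39/64, 5/8)
  emit 'd', narrow to [1/2, 9/16)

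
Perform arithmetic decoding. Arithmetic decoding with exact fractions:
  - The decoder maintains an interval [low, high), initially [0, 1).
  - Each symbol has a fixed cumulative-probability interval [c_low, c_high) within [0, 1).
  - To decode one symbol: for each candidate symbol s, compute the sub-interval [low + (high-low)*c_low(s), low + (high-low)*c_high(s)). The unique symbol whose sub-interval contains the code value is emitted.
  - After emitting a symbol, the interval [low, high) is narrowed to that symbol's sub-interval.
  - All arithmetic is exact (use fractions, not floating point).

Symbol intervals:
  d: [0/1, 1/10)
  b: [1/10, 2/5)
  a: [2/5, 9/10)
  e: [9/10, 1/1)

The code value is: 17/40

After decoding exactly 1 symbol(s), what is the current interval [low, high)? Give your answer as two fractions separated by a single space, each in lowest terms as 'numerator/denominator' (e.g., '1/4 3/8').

Answer: 2/5 9/10

Derivation:
Step 1: interval [0/1, 1/1), width = 1/1 - 0/1 = 1/1
  'd': [0/1 + 1/1*0/1, 0/1 + 1/1*1/10) = [0/1, 1/10)
  'b': [0/1 + 1/1*1/10, 0/1 + 1/1*2/5) = [1/10, 2/5)
  'a': [0/1 + 1/1*2/5, 0/1 + 1/1*9/10) = [2/5, 9/10) <- contains code 17/40
  'e': [0/1 + 1/1*9/10, 0/1 + 1/1*1/1) = [9/10, 1/1)
  emit 'a', narrow to [2/5, 9/10)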